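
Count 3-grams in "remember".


Word: "remember" (length 8)
Number of 3-grams = length - 3 + 1 = 8 - 3 + 1
= 6


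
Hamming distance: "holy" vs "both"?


Comparing character by character (same length = 4):
  Pos 0: 'h' vs 'b' !=
  Pos 1: 'o' vs 'o' =
  Pos 2: 'l' vs 't' !=
  Pos 3: 'y' vs 'h' !=
Hamming distance = 3


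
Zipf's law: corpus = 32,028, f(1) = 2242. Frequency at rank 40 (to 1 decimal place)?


Zipf's law: f(r) = f(1) / r
f(1) = 2242
f(40) = 2242 / 40
= 56.1 occurrences


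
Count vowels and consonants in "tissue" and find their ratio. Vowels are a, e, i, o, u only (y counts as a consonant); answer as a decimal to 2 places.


Word: "tissue"
Vowels (a,e,i,o,u): 3
Consonants: 3
Ratio = 3/3
= 1.00


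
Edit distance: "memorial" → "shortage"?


Word 1: "memorial" (length 8)
Word 2: "shortage" (length 8)
One optimal edit sequence (insert/delete/substitute each cost 1):
  1. delete 'm'  (+1)
  2. substitute 'e' -> 's'  (+1)
  3. substitute 'm' -> 'h'  (+1)
  4. keep 'o'
  5. keep 'r'
  6. substitute 'i' -> 't'  (+1)
  7. keep 'a'
  8. insert 'g'  (+1)
  9. substitute 'l' -> 'e'  (+1)
Total edit operations: 6
Edit distance = 6


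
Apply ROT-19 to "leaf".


Word: "leaf"
Shift: 19
Each letter → (letter + shift) mod 26:
  'l' (11) + 19 = 4 → 'e'
  'e' (4) + 19 = 23 → 'x'
  'a' (0) + 19 = 19 → 't'
  'f' (5) + 19 = 24 → 'y'
Result = "exty"


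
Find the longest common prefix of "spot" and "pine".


Word 1: "spot"
Word 2: "pine"
Comparing from start:
  Pos 0: 's' != 'p' (stop)
LCP = "" (length 0)


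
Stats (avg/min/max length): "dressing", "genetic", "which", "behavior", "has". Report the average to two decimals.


Lengths: "dressing"=8, "genetic"=7, "which"=5, "behavior"=8, "has"=3
Sum = 31, Count = 5
Average = 31/5 = 6.20
= avg=6.20, min=3, max=8


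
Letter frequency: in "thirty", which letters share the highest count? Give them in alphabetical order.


Word: "thirty"
Letter counts:
  'h': 1
  'i': 1
  'r': 1
  't': 2
  'y': 1
Maximum count = 2
Most frequent = 't' (2 times each)


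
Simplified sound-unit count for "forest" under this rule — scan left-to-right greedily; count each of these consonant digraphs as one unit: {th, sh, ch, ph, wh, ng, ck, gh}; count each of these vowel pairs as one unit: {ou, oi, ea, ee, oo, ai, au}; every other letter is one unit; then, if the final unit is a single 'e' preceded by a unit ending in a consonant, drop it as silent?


Word: "forest" (6 letters)
Left-to-right scan:
  1. 'f' (letter)
  2. 'o' (letter)
  3. 'r' (letter)
  4. 'e' (letter)
  5. 's' (letter)
  6. 't' (letter)
Units from scan: 6
Sound units = 6 units


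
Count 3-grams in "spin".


Word: "spin" (length 4)
Number of 3-grams = length - 3 + 1 = 4 - 3 + 1
= 2


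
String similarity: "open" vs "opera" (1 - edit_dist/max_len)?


Word 1: "open" (length 4)
Word 2: "opera" (length 5)
One optimal edit sequence:
  1. keep 'o'
  2. keep 'p'
  3. keep 'e'
  4. insert 'r'  (+1)
  5. substitute 'n' -> 'a'  (+1)
Edit distance = 2
Max length = max(4, 5) = 5
Similarity = 1 - 2/5
= 0.6000


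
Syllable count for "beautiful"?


Word: "beautiful"
Syllable breakdown: beau-ti-ful
Counting: 3 parts
= 3 syllables


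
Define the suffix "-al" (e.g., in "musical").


Suffix: -al
As in: musical -> music + -al
Meaning = relating to


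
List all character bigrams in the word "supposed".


Word: "supposed" (length 8)
Number of bigrams = 8 - 2 + 1 = 7
  Position 0: "su"
  Position 1: "up"
  Position 2: "pp"
  Position 3: "po"
  Position 4: "os"
  Position 5: "se"
  Position 6: "ed"
Bigrams = "su", "up", "pp", "po", "os", "se", "ed"


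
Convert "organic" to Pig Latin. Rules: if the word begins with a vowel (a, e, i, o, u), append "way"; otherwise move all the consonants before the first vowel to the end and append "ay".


Word: "organic"
Starts with vowel → add 'way'
Pig Latin = "organicway"


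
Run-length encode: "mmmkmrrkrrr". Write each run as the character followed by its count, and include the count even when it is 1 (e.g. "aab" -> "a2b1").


String: "mmmkmrrkrrr"
Scanning for consecutive runs:
  'm' x 3
  'k' x 1
  'm' x 1
  'r' x 2
  'k' x 1
  'r' x 3
RLE = "m3k1m1r2k1r3"


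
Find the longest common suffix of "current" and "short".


Word 1: "current"
Word 2: "short"
Comparing from end:
  Pos -1: 't' == 't'
  Pos -2: 'n' != 'r' (stop)
LCS = "t" (length 1)


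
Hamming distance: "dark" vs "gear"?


Comparing character by character (same length = 4):
  Pos 0: 'd' vs 'g' !=
  Pos 1: 'a' vs 'e' !=
  Pos 2: 'r' vs 'a' !=
  Pos 3: 'k' vs 'r' !=
Hamming distance = 4


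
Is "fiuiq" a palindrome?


Word: "fiuiq"
Reversed: "qiuif"
Forward == Backward? fiuiq != qiuif
Palindrome = No


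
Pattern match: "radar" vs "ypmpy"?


Pattern of "radar": [0, 1, 2, 1, 0]
Pattern of "ypmpy": [0, 1, 2, 1, 0]
Patterns match
Same pattern = Yes


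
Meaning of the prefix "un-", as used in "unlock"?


Prefix: un-
Example: unlock = un- + lock
Meaning = not / reverse


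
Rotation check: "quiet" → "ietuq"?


Word: "quiet", Candidate: "ietuq"
Method: check if candidate is substring of word+word
"quietquiet" contains "ietuq"? No
Is rotation = No


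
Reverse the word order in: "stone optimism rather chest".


Original: "stone optimism rather chest"
Words (1..n): stone | optimism | rather | chest
Reversed (n..1): chest | rather | optimism | stone
Result = "chest rather optimism stone"


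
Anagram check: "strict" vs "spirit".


Word 1: "strict" → sorted: cirstt
Word 2: "spirit" → sorted: iiprst
Same letters? cirstt != iiprst
Anagram = No


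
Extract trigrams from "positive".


Word: "positive" (length 8)
Number of trigrams = 8 - 3 + 1 = 6
  Position 0: "pos"
  Position 1: "osi"
  Position 2: "sit"
  Position 3: "iti"
  Position 4: "tiv"
  Position 5: "ive"
Trigrams = "pos", "osi", "sit", "iti", "tiv", "ive"


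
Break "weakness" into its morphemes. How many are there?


Word: "weakness"
Morphemes: weak | -ness
Each morpheme carries meaning
= 2 morphemes


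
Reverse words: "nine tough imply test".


Original: "nine tough imply test"
Words (1..n): nine | tough | imply | test
Reversed (n..1): test | imply | tough | nine
Result = "test imply tough nine"


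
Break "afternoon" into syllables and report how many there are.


Word: "afternoon"
Syllable breakdown: af | ter | noon
Counting: 3 parts
= 3 syllables


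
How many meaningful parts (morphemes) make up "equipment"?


Word: "equipment"
Morphemes: equip + -ment
Each morpheme carries meaning
= 2 morphemes


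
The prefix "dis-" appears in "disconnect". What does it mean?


Prefix: dis-
Example: disconnect (dis- + connect)
Meaning = not / opposite


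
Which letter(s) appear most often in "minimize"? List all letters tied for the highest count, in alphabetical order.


Word: "minimize"
Letter counts:
  'e': 1
  'i': 3
  'm': 2
  'n': 1
  'z': 1
Maximum count = 3
Most frequent = 'i' (3 times each)


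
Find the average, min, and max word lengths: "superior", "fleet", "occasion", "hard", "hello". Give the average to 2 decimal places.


Lengths: "superior"=8, "fleet"=5, "occasion"=8, "hard"=4, "hello"=5
Sum = 30, Count = 5
Average = 30/5 = 6.00
= avg=6.00, min=4, max=8


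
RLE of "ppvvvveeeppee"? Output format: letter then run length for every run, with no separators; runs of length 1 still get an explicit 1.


String: "ppvvvveeeppee"
Scanning for consecutive runs:
  'p' x 2
  'v' x 4
  'e' x 3
  'p' x 2
  'e' x 2
RLE = "p2v4e3p2e2"


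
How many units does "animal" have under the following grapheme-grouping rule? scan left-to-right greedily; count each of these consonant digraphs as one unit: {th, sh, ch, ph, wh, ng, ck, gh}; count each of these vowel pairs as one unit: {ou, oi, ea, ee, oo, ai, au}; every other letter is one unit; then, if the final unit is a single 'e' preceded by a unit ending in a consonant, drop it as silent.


Word: "animal" (6 letters)
Left-to-right scan:
  1. 'a' (letter)
  2. 'n' (letter)
  3. 'i' (letter)
  4. 'm' (letter)
  5. 'a' (letter)
  6. 'l' (letter)
Units from scan: 6
Sound units = 6 units


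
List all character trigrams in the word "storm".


Word: "storm" (length 5)
Number of trigrams = 5 - 3 + 1 = 3
  Position 0: "sto"
  Position 1: "tor"
  Position 2: "orm"
Trigrams = "sto", "tor", "orm"


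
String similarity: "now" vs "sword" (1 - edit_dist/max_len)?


Word 1: "now" (length 3)
Word 2: "sword" (length 5)
One optimal edit sequence:
  1. insert 's'  (+1)
  2. substitute 'n' -> 'w'  (+1)
  3. keep 'o'
  4. insert 'r'  (+1)
  5. substitute 'w' -> 'd'  (+1)
Edit distance = 4
Max length = max(3, 5) = 5
Similarity = 1 - 4/5
= 0.2000


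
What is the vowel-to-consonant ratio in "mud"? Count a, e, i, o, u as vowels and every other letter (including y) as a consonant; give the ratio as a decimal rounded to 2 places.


Word: "mud"
Vowels (a,e,i,o,u): 1
Consonants: 2
Ratio = 1/2
= 0.50


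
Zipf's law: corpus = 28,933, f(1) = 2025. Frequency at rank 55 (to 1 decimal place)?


Zipf's law: f(r) = f(1) / r
f(1) = 2025
f(55) = 2025 / 55
= 36.8 occurrences


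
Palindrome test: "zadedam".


Word: "zadedam"
Reversed: "madedaz"
Forward == Backward? zadedam != madedaz
Palindrome = No


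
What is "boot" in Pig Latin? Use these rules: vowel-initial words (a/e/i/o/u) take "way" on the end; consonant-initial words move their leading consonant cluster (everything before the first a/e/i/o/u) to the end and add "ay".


Word: "boot"
Starts with consonant(s) → move to end, add 'ay'
Consonant cluster: "b"
Pig Latin = "ootbay"


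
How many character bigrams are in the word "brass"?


Word: "brass" (length 5)
Number of 2-grams = length - 2 + 1 = 5 - 2 + 1
= 4


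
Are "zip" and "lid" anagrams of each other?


Word 1: "zip" → sorted: ipz
Word 2: "lid" → sorted: dil
Same letters? ipz != dil
Anagram = No


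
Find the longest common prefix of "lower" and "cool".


Word 1: "lower"
Word 2: "cool"
Comparing from start:
  Pos 0: 'l' != 'c' (stop)
LCP = "" (length 0)


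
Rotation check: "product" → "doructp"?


Word: "product", Candidate: "doructp"
Method: check if candidate is substring of word+word
"productproduct" contains "doructp"? No
Is rotation = No


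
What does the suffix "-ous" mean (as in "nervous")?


Suffix: -ous
As in: nervous -> nerve + -ous, with a spelling change
Meaning = having quality of


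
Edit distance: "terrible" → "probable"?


Word 1: "terrible" (length 8)
Word 2: "probable" (length 8)
One optimal edit sequence (insert/delete/substitute each cost 1):
  1. substitute 't' -> 'p'  (+1)
  2. substitute 'e' -> 'r'  (+1)
  3. substitute 'r' -> 'o'  (+1)
  4. substitute 'r' -> 'b'  (+1)
  5. substitute 'i' -> 'a'  (+1)
  6. keep 'b'
  7. keep 'l'
  8. keep 'e'
Total edit operations: 5
Edit distance = 5


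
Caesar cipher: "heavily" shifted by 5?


Word: "heavily"
Shift: 5
Each letter → (letter + shift) mod 26:
  'h' (7) + 5 = 12 → 'm'
  'e' (4) + 5 = 9 → 'j'
  'a' (0) + 5 = 5 → 'f'
  'v' (21) + 5 = 0 → 'a'
  'i' (8) + 5 = 13 → 'n'
  'l' (11) + 5 = 16 → 'q'
  'y' (24) + 5 = 3 → 'd'
Result = "mjfanqd"


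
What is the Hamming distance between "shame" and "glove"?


Comparing character by character (same length = 5):
  Pos 0: 's' vs 'g' !=
  Pos 1: 'h' vs 'l' !=
  Pos 2: 'a' vs 'o' !=
  Pos 3: 'm' vs 'v' !=
  Pos 4: 'e' vs 'e' =
Hamming distance = 4


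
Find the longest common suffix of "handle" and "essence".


Word 1: "handle"
Word 2: "essence"
Comparing from end:
  Pos -1: 'e' == 'e'
  Pos -2: 'l' != 'c' (stop)
LCS = "e" (length 1)


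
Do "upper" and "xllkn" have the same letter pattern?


Pattern of "upper": [0, 1, 1, 2, 3]
Pattern of "xllkn": [0, 1, 1, 2, 3]
Patterns match
Same pattern = Yes


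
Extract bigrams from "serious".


Word: "serious" (length 7)
Number of bigrams = 7 - 2 + 1 = 6
  Position 0: "se"
  Position 1: "er"
  Position 2: "ri"
  Position 3: "io"
  Position 4: "ou"
  Position 5: "us"
Bigrams = "se", "er", "ri", "io", "ou", "us"


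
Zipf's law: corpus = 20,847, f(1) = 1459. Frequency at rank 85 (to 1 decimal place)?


Zipf's law: f(r) = f(1) / r
f(1) = 1459
f(85) = 1459 / 85
= 17.2 occurrences


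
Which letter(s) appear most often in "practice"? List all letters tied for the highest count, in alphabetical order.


Word: "practice"
Letter counts:
  'a': 1
  'c': 2
  'e': 1
  'i': 1
  'p': 1
  'r': 1
  't': 1
Maximum count = 2
Most frequent = 'c' (2 times each)


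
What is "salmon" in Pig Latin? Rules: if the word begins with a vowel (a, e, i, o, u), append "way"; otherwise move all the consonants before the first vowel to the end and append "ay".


Word: "salmon"
Starts with consonant(s) → move to end, add 'ay'
Consonant cluster: "s"
Pig Latin = "almonsay"


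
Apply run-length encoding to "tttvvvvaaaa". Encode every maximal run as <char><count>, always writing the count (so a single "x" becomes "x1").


String: "tttvvvvaaaa"
Scanning for consecutive runs:
  't' x 3
  'v' x 4
  'a' x 4
RLE = "t3v4a4"


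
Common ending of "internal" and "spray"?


Word 1: "internal"
Word 2: "spray"
Comparing from end:
  Pos -1: 'l' != 'y' (stop)
LCS = "" (length 0)


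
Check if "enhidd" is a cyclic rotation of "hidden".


Word: "hidden", Candidate: "enhidd"
Method: check if candidate is substring of word+word
"hiddenhidden" contains "enhidd"? Yes
Is rotation = Yes


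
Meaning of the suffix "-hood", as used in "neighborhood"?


Suffix: -hood
Example: neighborhood = neighbor + -hood
Meaning = state / condition


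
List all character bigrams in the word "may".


Word: "may" (length 3)
Number of bigrams = 3 - 2 + 1 = 2
  Position 0: "ma"
  Position 1: "ay"
Bigrams = "ma", "ay"


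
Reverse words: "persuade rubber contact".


Original: "persuade rubber contact"
Words (1..n): persuade | rubber | contact
Reversed (n..1): contact | rubber | persuade
Result = "contact rubber persuade"


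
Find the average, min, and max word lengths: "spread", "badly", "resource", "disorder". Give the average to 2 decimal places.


Lengths: "spread"=6, "badly"=5, "resource"=8, "disorder"=8
Sum = 27, Count = 4
Average = 27/4 = 6.75
= avg=6.75, min=5, max=8


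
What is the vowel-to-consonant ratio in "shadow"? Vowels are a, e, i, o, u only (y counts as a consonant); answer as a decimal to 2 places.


Word: "shadow"
Vowels (a,e,i,o,u): 2
Consonants: 4
Ratio = 2/4
= 0.50


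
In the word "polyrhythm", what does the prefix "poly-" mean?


Prefix: poly-
Example: polyrhythm = poly- + rhythm
Meaning = many


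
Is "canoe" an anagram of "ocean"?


Word 1: "ocean" → sorted: aceno
Word 2: "canoe" → sorted: aceno
Same letters? aceno == aceno
Anagram = Yes


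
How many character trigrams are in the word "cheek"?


Word: "cheek" (length 5)
Number of 3-grams = length - 3 + 1 = 5 - 3 + 1
= 3


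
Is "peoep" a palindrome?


Word: "peoep"
Reversed: "peoep"
Forward == Backward? peoep == peoep
Palindrome = Yes


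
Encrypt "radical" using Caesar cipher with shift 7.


Word: "radical"
Shift: 7
Each letter → (letter + shift) mod 26:
  'r' (17) + 7 = 24 → 'y'
  'a' (0) + 7 = 7 → 'h'
  'd' (3) + 7 = 10 → 'k'
  'i' (8) + 7 = 15 → 'p'
  'c' (2) + 7 = 9 → 'j'
  'a' (0) + 7 = 7 → 'h'
  'l' (11) + 7 = 18 → 's'
Result = "yhkpjhs"


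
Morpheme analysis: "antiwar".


Word: "antiwar"
Morphemes: anti- / war
Each morpheme carries meaning
= 2 morphemes


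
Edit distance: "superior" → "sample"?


Word 1: "superior" (length 8)
Word 2: "sample" (length 6)
One optimal edit sequence (insert/delete/substitute each cost 1):
  1. keep 's'
  2. delete 'u'  (+1)
  3. delete 'p'  (+1)
  4. substitute 'e' -> 'a'  (+1)
  5. substitute 'r' -> 'm'  (+1)
  6. substitute 'i' -> 'p'  (+1)
  7. substitute 'o' -> 'l'  (+1)
  8. substitute 'r' -> 'e'  (+1)
Total edit operations: 7
Edit distance = 7


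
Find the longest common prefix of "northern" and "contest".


Word 1: "northern"
Word 2: "contest"
Comparing from start:
  Pos 0: 'n' != 'c' (stop)
LCP = "" (length 0)


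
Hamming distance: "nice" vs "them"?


Comparing character by character (same length = 4):
  Pos 0: 'n' vs 't' !=
  Pos 1: 'i' vs 'h' !=
  Pos 2: 'c' vs 'e' !=
  Pos 3: 'e' vs 'm' !=
Hamming distance = 4


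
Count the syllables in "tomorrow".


Word: "tomorrow"
Syllable breakdown: to | mor | row
Counting: 3 parts
= 3 syllables


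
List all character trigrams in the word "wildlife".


Word: "wildlife" (length 8)
Number of trigrams = 8 - 3 + 1 = 6
  Position 0: "wil"
  Position 1: "ild"
  Position 2: "ldl"
  Position 3: "dli"
  Position 4: "lif"
  Position 5: "ife"
Trigrams = "wil", "ild", "ldl", "dli", "lif", "ife"


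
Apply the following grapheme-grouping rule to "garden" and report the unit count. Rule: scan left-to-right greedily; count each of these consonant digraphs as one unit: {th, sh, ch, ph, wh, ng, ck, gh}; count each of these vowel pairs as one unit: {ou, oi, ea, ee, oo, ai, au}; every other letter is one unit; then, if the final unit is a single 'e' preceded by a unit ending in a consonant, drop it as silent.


Word: "garden" (6 letters)
Left-to-right scan:
  [1] 'g' (letter)
  [2] 'a' (letter)
  [3] 'r' (letter)
  [4] 'd' (letter)
  [5] 'e' (letter)
  [6] 'n' (letter)
Units from scan: 6
Sound units = 6 units


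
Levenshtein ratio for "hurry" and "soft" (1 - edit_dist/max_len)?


Word 1: "hurry" (length 5)
Word 2: "soft" (length 4)
One optimal edit sequence:
  1. delete 'h'  (+1)
  2. substitute 'u' -> 's'  (+1)
  3. substitute 'r' -> 'o'  (+1)
  4. substitute 'r' -> 'f'  (+1)
  5. substitute 'y' -> 't'  (+1)
Edit distance = 5
Max length = max(5, 4) = 5
Similarity = 1 - 5/5
= 0.0000


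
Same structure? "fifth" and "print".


Pattern of "fifth": [0, 1, 0, 2, 3]
Pattern of "print": [0, 1, 2, 3, 4]
Patterns do not match
Same pattern = No


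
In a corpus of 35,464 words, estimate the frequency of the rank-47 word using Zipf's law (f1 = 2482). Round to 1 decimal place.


Zipf's law: f(r) = f(1) / r
f(1) = 2482
f(47) = 2482 / 47
= 52.8 occurrences


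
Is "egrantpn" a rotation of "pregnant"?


Word: "pregnant", Candidate: "egrantpn"
Method: check if candidate is substring of word+word
"pregnantpregnant" contains "egrantpn"? No
Is rotation = No


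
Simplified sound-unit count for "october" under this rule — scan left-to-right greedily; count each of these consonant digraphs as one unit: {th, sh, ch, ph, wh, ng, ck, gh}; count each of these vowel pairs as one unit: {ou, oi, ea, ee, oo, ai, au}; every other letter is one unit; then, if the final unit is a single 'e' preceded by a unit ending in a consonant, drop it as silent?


Word: "october" (7 letters)
Left-to-right scan:
  [1] 'o' (letter)
  [2] 'c' (letter)
  [3] 't' (letter)
  [4] 'o' (letter)
  [5] 'b' (letter)
  [6] 'e' (letter)
  [7] 'r' (letter)
Units from scan: 7
Sound units = 7 units


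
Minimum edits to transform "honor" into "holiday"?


Word 1: "honor" (length 5)
Word 2: "holiday" (length 7)
One optimal edit sequence (insert/delete/substitute each cost 1):
  1. keep 'h'
  2. keep 'o'
  3. insert 'l'  (+1)
  4. insert 'i'  (+1)
  5. substitute 'n' -> 'd'  (+1)
  6. substitute 'o' -> 'a'  (+1)
  7. substitute 'r' -> 'y'  (+1)
Total edit operations: 5
Edit distance = 5


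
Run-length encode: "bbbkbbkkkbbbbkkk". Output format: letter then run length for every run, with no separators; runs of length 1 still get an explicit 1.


String: "bbbkbbkkkbbbbkkk"
Scanning for consecutive runs:
  'b' x 3
  'k' x 1
  'b' x 2
  'k' x 3
  'b' x 4
  'k' x 3
RLE = "b3k1b2k3b4k3"


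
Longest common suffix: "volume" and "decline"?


Word 1: "volume"
Word 2: "decline"
Comparing from end:
  Pos -1: 'e' == 'e'
  Pos -2: 'm' != 'n' (stop)
LCS = "e" (length 1)


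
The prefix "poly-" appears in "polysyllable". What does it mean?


Prefix: poly-
Example: polysyllable (poly- + syllable)
Meaning = many


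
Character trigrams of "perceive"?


Word: "perceive" (length 8)
Number of trigrams = 8 - 3 + 1 = 6
  Position 0: "per"
  Position 1: "erc"
  Position 2: "rce"
  Position 3: "cei"
  Position 4: "eiv"
  Position 5: "ive"
Trigrams = "per", "erc", "rce", "cei", "eiv", "ive"


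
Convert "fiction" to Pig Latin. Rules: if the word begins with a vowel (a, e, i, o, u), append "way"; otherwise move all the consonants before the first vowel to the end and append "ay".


Word: "fiction"
Starts with consonant(s) → move to end, add 'ay'
Consonant cluster: "f"
Pig Latin = "ictionfay"


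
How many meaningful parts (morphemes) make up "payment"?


Word: "payment"
Morphemes: pay / -ment
Each morpheme carries meaning
= 2 morphemes


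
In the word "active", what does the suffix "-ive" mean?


Suffix: -ive
As in: active -> act + -ive
Meaning = tending to


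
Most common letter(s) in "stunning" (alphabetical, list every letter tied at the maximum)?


Word: "stunning"
Letter counts:
  'g': 1
  'i': 1
  'n': 3
  's': 1
  't': 1
  'u': 1
Maximum count = 3
Most frequent = 'n' (3 times each)


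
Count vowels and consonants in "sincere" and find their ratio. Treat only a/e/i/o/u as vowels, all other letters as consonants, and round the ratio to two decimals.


Word: "sincere"
Vowels (a,e,i,o,u): 3
Consonants: 4
Ratio = 3/4
= 0.75


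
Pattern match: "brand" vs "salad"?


Pattern of "brand": [0, 1, 2, 3, 4]
Pattern of "salad": [0, 1, 2, 1, 3]
Patterns do not match
Same pattern = No


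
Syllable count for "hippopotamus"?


Word: "hippopotamus"
Syllable breakdown: hip / po / pot / a / mus
Counting: 5 parts
= 5 syllables


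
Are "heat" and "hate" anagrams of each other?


Word 1: "heat" → sorted: aeht
Word 2: "hate" → sorted: aeht
Same letters? aeht == aeht
Anagram = Yes


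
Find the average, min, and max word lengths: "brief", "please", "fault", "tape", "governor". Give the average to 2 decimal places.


Lengths: "brief"=5, "please"=6, "fault"=5, "tape"=4, "governor"=8
Sum = 28, Count = 5
Average = 28/5 = 5.60
= avg=5.60, min=4, max=8


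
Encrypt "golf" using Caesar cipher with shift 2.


Word: "golf"
Shift: 2
Each letter → (letter + shift) mod 26:
  'g' (6) + 2 = 8 → 'i'
  'o' (14) + 2 = 16 → 'q'
  'l' (11) + 2 = 13 → 'n'
  'f' (5) + 2 = 7 → 'h'
Result = "iqnh"


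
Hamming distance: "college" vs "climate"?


Comparing character by character (same length = 7):
  Pos 0: 'c' vs 'c' =
  Pos 1: 'o' vs 'l' !=
  Pos 2: 'l' vs 'i' !=
  Pos 3: 'l' vs 'm' !=
  Pos 4: 'e' vs 'a' !=
  Pos 5: 'g' vs 't' !=
  Pos 6: 'e' vs 'e' =
Hamming distance = 5


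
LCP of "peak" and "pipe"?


Word 1: "peak"
Word 2: "pipe"
Comparing from start:
  Pos 0: 'p' == 'p'
  Pos 1: 'e' != 'i' (stop)
LCP = "p" (length 1)


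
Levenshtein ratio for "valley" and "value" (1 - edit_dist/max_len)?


Word 1: "valley" (length 6)
Word 2: "value" (length 5)
One optimal edit sequence:
  1. keep 'v'
  2. keep 'a'
  3. keep 'l'
  4. substitute 'l' -> 'u'  (+1)
  5. keep 'e'
  6. delete 'y'  (+1)
Edit distance = 2
Max length = max(6, 5) = 6
Similarity = 1 - 2/6
= 0.6667


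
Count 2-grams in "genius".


Word: "genius" (length 6)
Number of 2-grams = length - 2 + 1 = 6 - 2 + 1
= 5


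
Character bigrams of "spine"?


Word: "spine" (length 5)
Number of bigrams = 5 - 2 + 1 = 4
  Position 0: "sp"
  Position 1: "pi"
  Position 2: "in"
  Position 3: "ne"
Bigrams = "sp", "pi", "in", "ne"


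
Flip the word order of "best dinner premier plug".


Original: "best dinner premier plug"
Words (1..n): best | dinner | premier | plug
Reversed (n..1): plug | premier | dinner | best
Result = "plug premier dinner best"


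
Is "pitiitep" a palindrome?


Word: "pitiitep"
Reversed: "petiitip"
Forward == Backward? pitiitep != petiitip
Palindrome = No


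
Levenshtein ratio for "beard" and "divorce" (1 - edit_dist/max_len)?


Word 1: "beard" (length 5)
Word 2: "divorce" (length 7)
One optimal edit sequence:
  1. insert 'd'  (+1)
  2. substitute 'b' -> 'i'  (+1)
  3. substitute 'e' -> 'v'  (+1)
  4. substitute 'a' -> 'o'  (+1)
  5. keep 'r'
  6. insert 'c'  (+1)
  7. substitute 'd' -> 'e'  (+1)
Edit distance = 6
Max length = max(5, 7) = 7
Similarity = 1 - 6/7
= 0.1429


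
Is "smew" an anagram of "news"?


Word 1: "news" → sorted: ensw
Word 2: "smew" → sorted: emsw
Same letters? ensw != emsw
Anagram = No


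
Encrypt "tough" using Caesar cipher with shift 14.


Word: "tough"
Shift: 14
Each letter → (letter + shift) mod 26:
  't' (19) + 14 = 7 → 'h'
  'o' (14) + 14 = 2 → 'c'
  'u' (20) + 14 = 8 → 'i'
  'g' (6) + 14 = 20 → 'u'
  'h' (7) + 14 = 21 → 'v'
Result = "hciuv"


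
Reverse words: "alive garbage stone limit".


Original: "alive garbage stone limit"
Words (1..n): alive | garbage | stone | limit
Reversed (n..1): limit | stone | garbage | alive
Result = "limit stone garbage alive"


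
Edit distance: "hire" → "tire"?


Word 1: "hire" (length 4)
Word 2: "tire" (length 4)
One optimal edit sequence (insert/delete/substitute each cost 1):
  1. substitute 'h' -> 't'  (+1)
  2. keep 'i'
  3. keep 'r'
  4. keep 'e'
Total edit operations: 1
Edit distance = 1


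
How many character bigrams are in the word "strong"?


Word: "strong" (length 6)
Number of 2-grams = length - 2 + 1 = 6 - 2 + 1
= 5


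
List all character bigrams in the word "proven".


Word: "proven" (length 6)
Number of bigrams = 6 - 2 + 1 = 5
  Position 0: "pr"
  Position 1: "ro"
  Position 2: "ov"
  Position 3: "ve"
  Position 4: "en"
Bigrams = "pr", "ro", "ov", "ve", "en"


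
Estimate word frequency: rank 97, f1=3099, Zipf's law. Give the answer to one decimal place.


Zipf's law: f(r) = f(1) / r
f(1) = 3099
f(97) = 3099 / 97
= 31.9 occurrences


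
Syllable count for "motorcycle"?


Word: "motorcycle"
Syllable breakdown: mo-tor-cy-cle
Counting: 4 parts
= 4 syllables


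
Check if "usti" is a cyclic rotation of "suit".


Word: "suit", Candidate: "usti"
Method: check if candidate is substring of word+word
"suitsuit" contains "usti"? No
Is rotation = No


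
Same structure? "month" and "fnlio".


Pattern of "month": [0, 1, 2, 3, 4]
Pattern of "fnlio": [0, 1, 2, 3, 4]
Patterns match
Same pattern = Yes


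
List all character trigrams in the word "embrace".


Word: "embrace" (length 7)
Number of trigrams = 7 - 3 + 1 = 5
  Position 0: "emb"
  Position 1: "mbr"
  Position 2: "bra"
  Position 3: "rac"
  Position 4: "ace"
Trigrams = "emb", "mbr", "bra", "rac", "ace"


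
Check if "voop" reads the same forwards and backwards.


Word: "voop"
Reversed: "poov"
Forward == Backward? voop != poov
Palindrome = No


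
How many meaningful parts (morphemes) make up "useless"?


Word: "useless"
Morphemes: use + -less
Each morpheme carries meaning
= 2 morphemes


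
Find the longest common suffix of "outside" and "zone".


Word 1: "outside"
Word 2: "zone"
Comparing from end:
  Pos -1: 'e' == 'e'
  Pos -2: 'd' != 'n' (stop)
LCS = "e" (length 1)


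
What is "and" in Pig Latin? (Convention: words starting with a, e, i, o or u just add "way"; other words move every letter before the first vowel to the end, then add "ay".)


Word: "and"
Starts with vowel → add 'way'
Pig Latin = "andway"


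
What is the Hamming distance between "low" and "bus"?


Comparing character by character (same length = 3):
  Pos 0: 'l' vs 'b' !=
  Pos 1: 'o' vs 'u' !=
  Pos 2: 'w' vs 's' !=
Hamming distance = 3


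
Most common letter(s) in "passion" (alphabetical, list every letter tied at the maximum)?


Word: "passion"
Letter counts:
  'a': 1
  'i': 1
  'n': 1
  'o': 1
  'p': 1
  's': 2
Maximum count = 2
Most frequent = 's' (2 times each)


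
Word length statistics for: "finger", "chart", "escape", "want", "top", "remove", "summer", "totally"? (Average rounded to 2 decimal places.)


Lengths: "finger"=6, "chart"=5, "escape"=6, "want"=4, "top"=3, "remove"=6, "summer"=6, "totally"=7
Sum = 43, Count = 8
Average = 43/8 = 5.38
= avg=5.38, min=3, max=7


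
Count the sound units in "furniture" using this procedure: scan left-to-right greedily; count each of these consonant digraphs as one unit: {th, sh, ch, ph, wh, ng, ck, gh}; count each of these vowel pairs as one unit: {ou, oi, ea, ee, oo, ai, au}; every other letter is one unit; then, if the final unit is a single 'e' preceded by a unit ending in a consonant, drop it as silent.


Word: "furniture" (9 letters)
Left-to-right scan:
  (1) 'f' (letter)
  (2) 'u' (letter)
  (3) 'r' (letter)
  (4) 'n' (letter)
  (5) 'i' (letter)
  (6) 't' (letter)
  (7) 'u' (letter)
  (8) 'r' (letter)
  (9) 'e' (letter)
Units from scan: 9
Final unit is 'e' after a consonant -> drop as silent (-1)
Sound units = 8 units


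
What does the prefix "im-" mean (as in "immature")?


Prefix: im-
Example: immature (im- + mature)
Meaning = not / into


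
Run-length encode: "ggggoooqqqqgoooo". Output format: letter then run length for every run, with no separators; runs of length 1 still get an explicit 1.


String: "ggggoooqqqqgoooo"
Scanning for consecutive runs:
  'g' x 4
  'o' x 3
  'q' x 4
  'g' x 1
  'o' x 4
RLE = "g4o3q4g1o4"


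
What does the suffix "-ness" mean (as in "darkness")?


Suffix: -ness
Example: darkness = dark + -ness
Meaning = state of being


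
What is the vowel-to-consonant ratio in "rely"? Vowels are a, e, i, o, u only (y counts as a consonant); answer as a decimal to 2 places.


Word: "rely"
Vowels (a,e,i,o,u): 1
Consonants: 3
Ratio = 1/3
= 0.33


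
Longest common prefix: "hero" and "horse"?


Word 1: "hero"
Word 2: "horse"
Comparing from start:
  Pos 0: 'h' == 'h'
  Pos 1: 'e' != 'o' (stop)
LCP = "h" (length 1)


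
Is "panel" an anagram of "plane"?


Word 1: "plane" → sorted: aelnp
Word 2: "panel" → sorted: aelnp
Same letters? aelnp == aelnp
Anagram = Yes


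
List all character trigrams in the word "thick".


Word: "thick" (length 5)
Number of trigrams = 5 - 3 + 1 = 3
  Position 0: "thi"
  Position 1: "hic"
  Position 2: "ick"
Trigrams = "thi", "hic", "ick"


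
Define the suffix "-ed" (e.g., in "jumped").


Suffix: -ed
Example: jumped = jump + -ed
Meaning = past tense


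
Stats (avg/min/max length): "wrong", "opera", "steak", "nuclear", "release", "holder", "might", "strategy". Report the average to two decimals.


Lengths: "wrong"=5, "opera"=5, "steak"=5, "nuclear"=7, "release"=7, "holder"=6, "might"=5, "strategy"=8
Sum = 48, Count = 8
Average = 48/8 = 6.00
= avg=6.00, min=5, max=8


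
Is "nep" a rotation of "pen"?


Word: "pen", Candidate: "nep"
Method: check if candidate is substring of word+word
"penpen" contains "nep"? No
Is rotation = No


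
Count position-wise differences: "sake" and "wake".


Comparing character by character (same length = 4):
  Pos 0: 's' vs 'w' !=
  Pos 1: 'a' vs 'a' =
  Pos 2: 'k' vs 'k' =
  Pos 3: 'e' vs 'e' =
Hamming distance = 1


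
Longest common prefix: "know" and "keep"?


Word 1: "know"
Word 2: "keep"
Comparing from start:
  Pos 0: 'k' == 'k'
  Pos 1: 'n' != 'e' (stop)
LCP = "k" (length 1)


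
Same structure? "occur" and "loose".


Pattern of "occur": [0, 1, 1, 2, 3]
Pattern of "loose": [0, 1, 1, 2, 3]
Patterns match
Same pattern = Yes


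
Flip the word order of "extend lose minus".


Original: "extend lose minus"
Words (1..n): extend | lose | minus
Reversed (n..1): minus | lose | extend
Result = "minus lose extend"


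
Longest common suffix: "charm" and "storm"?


Word 1: "charm"
Word 2: "storm"
Comparing from end:
  Pos -1: 'm' == 'm'
  Pos -2: 'r' == 'r'
  Pos -3: 'a' != 'o' (stop)
LCS = "rm" (length 2)


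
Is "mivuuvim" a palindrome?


Word: "mivuuvim"
Reversed: "mivuuvim"
Forward == Backward? mivuuvim == mivuuvim
Palindrome = Yes


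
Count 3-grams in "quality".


Word: "quality" (length 7)
Number of 3-grams = length - 3 + 1 = 7 - 3 + 1
= 5


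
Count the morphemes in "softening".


Word: "softening"
Morphemes: soft | -en | -ing
Each morpheme carries meaning
= 3 morphemes


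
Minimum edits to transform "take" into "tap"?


Word 1: "take" (length 4)
Word 2: "tap" (length 3)
One optimal edit sequence (insert/delete/substitute each cost 1):
  1. keep 't'
  2. keep 'a'
  3. delete 'k'  (+1)
  4. substitute 'e' -> 'p'  (+1)
Total edit operations: 2
Edit distance = 2


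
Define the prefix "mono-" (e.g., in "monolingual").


Prefix: mono-
Example: monolingual = mono- + lingual
Meaning = one


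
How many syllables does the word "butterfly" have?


Word: "butterfly"
Syllable breakdown: but / ter / fly
Counting: 3 parts
= 3 syllables


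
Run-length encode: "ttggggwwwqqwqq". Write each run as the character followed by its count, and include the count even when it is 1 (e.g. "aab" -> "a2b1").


String: "ttggggwwwqqwqq"
Scanning for consecutive runs:
  't' x 2
  'g' x 4
  'w' x 3
  'q' x 2
  'w' x 1
  'q' x 2
RLE = "t2g4w3q2w1q2"


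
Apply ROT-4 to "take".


Word: "take"
Shift: 4
Each letter → (letter + shift) mod 26:
  't' (19) + 4 = 23 → 'x'
  'a' (0) + 4 = 4 → 'e'
  'k' (10) + 4 = 14 → 'o'
  'e' (4) + 4 = 8 → 'i'
Result = "xeoi"


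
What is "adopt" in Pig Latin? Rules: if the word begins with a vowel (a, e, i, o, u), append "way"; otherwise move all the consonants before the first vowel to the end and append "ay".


Word: "adopt"
Starts with vowel → add 'way'
Pig Latin = "adoptway"


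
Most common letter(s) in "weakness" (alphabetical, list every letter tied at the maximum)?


Word: "weakness"
Letter counts:
  'a': 1
  'e': 2
  'k': 1
  'n': 1
  's': 2
  'w': 1
Maximum count = 2
Most frequent = 'e', 's' (2 times each)


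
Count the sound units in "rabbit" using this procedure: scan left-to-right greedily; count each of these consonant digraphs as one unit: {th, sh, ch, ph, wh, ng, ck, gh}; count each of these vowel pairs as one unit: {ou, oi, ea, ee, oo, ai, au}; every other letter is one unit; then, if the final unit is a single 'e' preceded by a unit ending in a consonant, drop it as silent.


Word: "rabbit" (6 letters)
Left-to-right scan:
  1. 'r' (letter)
  2. 'a' (letter)
  3. 'b' (letter)
  4. 'b' (letter)
  5. 'i' (letter)
  6. 't' (letter)
Units from scan: 6
Sound units = 6 units


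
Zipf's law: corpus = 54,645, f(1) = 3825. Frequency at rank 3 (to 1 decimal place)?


Zipf's law: f(r) = f(1) / r
f(1) = 3825
f(3) = 3825 / 3
= 1275.0 occurrences


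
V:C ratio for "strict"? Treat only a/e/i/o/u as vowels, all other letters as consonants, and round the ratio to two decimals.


Word: "strict"
Vowels (a,e,i,o,u): 1
Consonants: 5
Ratio = 1/5
= 0.20


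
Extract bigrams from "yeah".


Word: "yeah" (length 4)
Number of bigrams = 4 - 2 + 1 = 3
  Position 0: "ye"
  Position 1: "ea"
  Position 2: "ah"
Bigrams = "ye", "ea", "ah"


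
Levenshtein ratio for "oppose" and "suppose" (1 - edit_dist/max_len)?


Word 1: "oppose" (length 6)
Word 2: "suppose" (length 7)
One optimal edit sequence:
  1. insert 's'  (+1)
  2. substitute 'o' -> 'u'  (+1)
  3. keep 'p'
  4. keep 'p'
  5. keep 'o'
  6. keep 's'
  7. keep 'e'
Edit distance = 2
Max length = max(6, 7) = 7
Similarity = 1 - 2/7
= 0.7143


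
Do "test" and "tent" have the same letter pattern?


Pattern of "test": [0, 1, 2, 0]
Pattern of "tent": [0, 1, 2, 0]
Patterns match
Same pattern = Yes


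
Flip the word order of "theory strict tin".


Original: "theory strict tin"
Words (1..n): theory | strict | tin
Reversed (n..1): tin | strict | theory
Result = "tin strict theory"


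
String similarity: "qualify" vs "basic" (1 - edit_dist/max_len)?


Word 1: "qualify" (length 7)
Word 2: "basic" (length 5)
One optimal edit sequence:
  1. delete 'q'  (+1)
  2. substitute 'u' -> 'b'  (+1)
  3. keep 'a'
  4. substitute 'l' -> 's'  (+1)
  5. keep 'i'
  6. delete 'f'  (+1)
  7. substitute 'y' -> 'c'  (+1)
Edit distance = 5
Max length = max(7, 5) = 7
Similarity = 1 - 5/7
= 0.2857


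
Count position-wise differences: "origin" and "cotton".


Comparing character by character (same length = 6):
  Pos 0: 'o' vs 'c' !=
  Pos 1: 'r' vs 'o' !=
  Pos 2: 'i' vs 't' !=
  Pos 3: 'g' vs 't' !=
  Pos 4: 'i' vs 'o' !=
  Pos 5: 'n' vs 'n' =
Hamming distance = 5


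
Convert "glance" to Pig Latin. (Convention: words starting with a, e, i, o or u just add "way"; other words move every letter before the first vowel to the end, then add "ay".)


Word: "glance"
Starts with consonant(s) → move to end, add 'ay'
Consonant cluster: "gl"
Pig Latin = "anceglay"


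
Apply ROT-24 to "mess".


Word: "mess"
Shift: 24
Each letter → (letter + shift) mod 26:
  'm' (12) + 24 = 10 → 'k'
  'e' (4) + 24 = 2 → 'c'
  's' (18) + 24 = 16 → 'q'
  's' (18) + 24 = 16 → 'q'
Result = "kcqq"


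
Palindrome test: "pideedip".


Word: "pideedip"
Reversed: "pideedip"
Forward == Backward? pideedip == pideedip
Palindrome = Yes


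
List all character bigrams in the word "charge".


Word: "charge" (length 6)
Number of bigrams = 6 - 2 + 1 = 5
  Position 0: "ch"
  Position 1: "ha"
  Position 2: "ar"
  Position 3: "rg"
  Position 4: "ge"
Bigrams = "ch", "ha", "ar", "rg", "ge"


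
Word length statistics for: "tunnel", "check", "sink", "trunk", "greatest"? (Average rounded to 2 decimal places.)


Lengths: "tunnel"=6, "check"=5, "sink"=4, "trunk"=5, "greatest"=8
Sum = 28, Count = 5
Average = 28/5 = 5.60
= avg=5.60, min=4, max=8


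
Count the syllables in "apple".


Word: "apple"
Syllable breakdown: ap-ple
Counting: 2 parts
= 2 syllables


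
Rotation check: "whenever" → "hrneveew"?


Word: "whenever", Candidate: "hrneveew"
Method: check if candidate is substring of word+word
"wheneverwhenever" contains "hrneveew"? No
Is rotation = No


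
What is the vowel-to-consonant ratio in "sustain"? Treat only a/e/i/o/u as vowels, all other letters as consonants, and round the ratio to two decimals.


Word: "sustain"
Vowels (a,e,i,o,u): 3
Consonants: 4
Ratio = 3/4
= 0.75


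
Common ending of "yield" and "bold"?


Word 1: "yield"
Word 2: "bold"
Comparing from end:
  Pos -1: 'd' == 'd'
  Pos -2: 'l' == 'l'
  Pos -3: 'e' != 'o' (stop)
LCS = "ld" (length 2)


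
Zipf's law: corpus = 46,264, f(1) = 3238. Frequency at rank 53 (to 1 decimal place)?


Zipf's law: f(r) = f(1) / r
f(1) = 3238
f(53) = 3238 / 53
= 61.1 occurrences


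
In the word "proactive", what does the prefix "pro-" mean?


Prefix: pro-
Example: proactive = pro- + active
Meaning = forward / in favor of


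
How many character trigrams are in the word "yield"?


Word: "yield" (length 5)
Number of 3-grams = length - 3 + 1 = 5 - 3 + 1
= 3


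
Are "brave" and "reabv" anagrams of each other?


Word 1: "brave" → sorted: aberv
Word 2: "reabv" → sorted: aberv
Same letters? aberv == aberv
Anagram = Yes


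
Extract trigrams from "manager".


Word: "manager" (length 7)
Number of trigrams = 7 - 3 + 1 = 5
  Position 0: "man"
  Position 1: "ana"
  Position 2: "nag"
  Position 3: "age"
  Position 4: "ger"
Trigrams = "man", "ana", "nag", "age", "ger"


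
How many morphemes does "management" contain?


Word: "management"
Morphemes: manage + -ment
Each morpheme carries meaning
= 2 morphemes


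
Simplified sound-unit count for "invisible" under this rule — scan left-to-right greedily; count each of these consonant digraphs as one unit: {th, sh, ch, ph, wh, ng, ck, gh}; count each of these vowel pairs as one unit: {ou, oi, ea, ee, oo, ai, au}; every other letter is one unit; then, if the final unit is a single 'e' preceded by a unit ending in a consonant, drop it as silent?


Word: "invisible" (9 letters)
Left-to-right scan:
  (1) 'i' (letter)
  (2) 'n' (letter)
  (3) 'v' (letter)
  (4) 'i' (letter)
  (5) 's' (letter)
  (6) 'i' (letter)
  (7) 'b' (letter)
  (8) 'l' (letter)
  (9) 'e' (letter)
Units from scan: 9
Final unit is 'e' after a consonant -> drop as silent (-1)
Sound units = 8 units
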